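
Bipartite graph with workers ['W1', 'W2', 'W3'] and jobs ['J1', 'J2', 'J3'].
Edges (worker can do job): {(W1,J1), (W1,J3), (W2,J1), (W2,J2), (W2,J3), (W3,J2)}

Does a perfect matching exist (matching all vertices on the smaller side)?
Yes, perfect matching exists (size 3)

Perfect matching: {(W1,J1), (W2,J3), (W3,J2)}
All 3 vertices on the smaller side are matched.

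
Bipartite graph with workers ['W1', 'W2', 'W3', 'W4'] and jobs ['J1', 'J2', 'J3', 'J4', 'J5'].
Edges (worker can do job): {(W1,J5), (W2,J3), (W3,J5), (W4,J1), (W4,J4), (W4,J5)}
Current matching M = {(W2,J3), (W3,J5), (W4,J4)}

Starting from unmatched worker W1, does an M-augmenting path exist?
No augmenting path from W1

Alternating search from W1 reaches jobs: {J5}.
Every reachable job is already matched in M, and following those matched edges back to workers exposes no further unvisited jobs.
No M-augmenting path from W1 exists.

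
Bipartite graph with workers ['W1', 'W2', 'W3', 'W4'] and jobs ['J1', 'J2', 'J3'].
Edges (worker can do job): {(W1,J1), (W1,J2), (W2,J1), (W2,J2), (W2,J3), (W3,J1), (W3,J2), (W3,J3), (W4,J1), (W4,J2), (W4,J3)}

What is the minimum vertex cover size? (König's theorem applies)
Minimum vertex cover size = 3

By König's theorem: in bipartite graphs,
min vertex cover = max matching = 3

Maximum matching has size 3, so minimum vertex cover also has size 3.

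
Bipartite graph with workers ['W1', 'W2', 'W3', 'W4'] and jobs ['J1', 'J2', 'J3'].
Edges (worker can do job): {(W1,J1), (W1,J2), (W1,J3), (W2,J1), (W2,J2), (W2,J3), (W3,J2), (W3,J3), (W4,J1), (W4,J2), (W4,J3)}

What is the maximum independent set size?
Maximum independent set = 4

By König's theorem:
- Min vertex cover = Max matching = 3
- Max independent set = Total vertices - Min vertex cover
- Max independent set = 7 - 3 = 4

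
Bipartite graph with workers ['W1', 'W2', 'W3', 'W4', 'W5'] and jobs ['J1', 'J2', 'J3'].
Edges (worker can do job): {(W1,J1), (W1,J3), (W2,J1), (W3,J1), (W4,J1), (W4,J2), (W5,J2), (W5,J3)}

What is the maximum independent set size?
Maximum independent set = 5

By König's theorem:
- Min vertex cover = Max matching = 3
- Max independent set = Total vertices - Min vertex cover
- Max independent set = 8 - 3 = 5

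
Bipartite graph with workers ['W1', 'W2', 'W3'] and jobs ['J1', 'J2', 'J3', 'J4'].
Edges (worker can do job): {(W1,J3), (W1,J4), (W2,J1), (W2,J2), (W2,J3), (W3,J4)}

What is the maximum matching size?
Maximum matching size = 3

Maximum matching: {(W1,J3), (W2,J2), (W3,J4)}
Size: 3

This assigns 3 workers to 3 distinct jobs.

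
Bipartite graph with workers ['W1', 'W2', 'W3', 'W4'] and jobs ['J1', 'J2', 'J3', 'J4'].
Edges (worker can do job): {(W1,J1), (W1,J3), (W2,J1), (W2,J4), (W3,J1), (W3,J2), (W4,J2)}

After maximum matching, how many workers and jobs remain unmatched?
Unmatched: 0 workers, 0 jobs

Maximum matching size: 4
Workers: 4 total, 4 matched, 0 unmatched
Jobs: 4 total, 4 matched, 0 unmatched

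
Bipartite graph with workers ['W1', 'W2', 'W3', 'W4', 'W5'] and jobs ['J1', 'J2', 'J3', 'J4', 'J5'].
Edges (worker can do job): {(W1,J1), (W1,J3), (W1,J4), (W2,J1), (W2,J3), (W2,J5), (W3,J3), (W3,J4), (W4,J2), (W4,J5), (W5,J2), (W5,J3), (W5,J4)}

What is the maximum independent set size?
Maximum independent set = 5

By König's theorem:
- Min vertex cover = Max matching = 5
- Max independent set = Total vertices - Min vertex cover
- Max independent set = 10 - 5 = 5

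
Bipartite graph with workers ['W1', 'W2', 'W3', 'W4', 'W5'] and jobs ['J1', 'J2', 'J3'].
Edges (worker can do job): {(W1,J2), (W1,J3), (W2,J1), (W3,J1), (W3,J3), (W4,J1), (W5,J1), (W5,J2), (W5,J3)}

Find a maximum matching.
Matching: {(W1,J2), (W3,J1), (W5,J3)}

Maximum matching (size 3):
  W1 → J2
  W3 → J1
  W5 → J3

Each worker is assigned to at most one job, and each job to at most one worker.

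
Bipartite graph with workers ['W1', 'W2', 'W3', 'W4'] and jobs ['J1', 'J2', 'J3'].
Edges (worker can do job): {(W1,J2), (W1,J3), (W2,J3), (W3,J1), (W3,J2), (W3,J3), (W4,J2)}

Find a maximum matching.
Matching: {(W1,J3), (W3,J1), (W4,J2)}

Maximum matching (size 3):
  W1 → J3
  W3 → J1
  W4 → J2

Each worker is assigned to at most one job, and each job to at most one worker.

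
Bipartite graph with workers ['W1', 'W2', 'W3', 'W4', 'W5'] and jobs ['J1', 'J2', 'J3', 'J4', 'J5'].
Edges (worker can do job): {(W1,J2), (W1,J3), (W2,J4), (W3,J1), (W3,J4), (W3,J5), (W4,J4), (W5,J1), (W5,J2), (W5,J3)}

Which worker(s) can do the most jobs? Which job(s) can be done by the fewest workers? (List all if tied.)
Most versatile: W3, W5 (3 jobs); Least covered: J5 (1 workers)

Worker degrees (jobs they can do): W1:2, W2:1, W3:3, W4:1, W5:3
Job degrees (workers who can do it): J1:2, J2:2, J3:2, J4:3, J5:1

Maximum worker degree is 3, achieved by: W3, W5
Minimum job degree is 1, achieved by: J5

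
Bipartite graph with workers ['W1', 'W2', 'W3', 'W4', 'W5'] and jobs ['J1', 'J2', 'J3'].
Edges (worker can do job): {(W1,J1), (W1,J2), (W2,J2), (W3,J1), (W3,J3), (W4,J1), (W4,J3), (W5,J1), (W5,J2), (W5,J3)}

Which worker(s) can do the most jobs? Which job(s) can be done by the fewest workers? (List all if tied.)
Most versatile: W5 (3 jobs); Least covered: J2, J3 (3 workers)

Worker degrees (jobs they can do): W1:2, W2:1, W3:2, W4:2, W5:3
Job degrees (workers who can do it): J1:4, J2:3, J3:3

Maximum worker degree is 3, achieved by: W5
Minimum job degree is 3, achieved by: J2, J3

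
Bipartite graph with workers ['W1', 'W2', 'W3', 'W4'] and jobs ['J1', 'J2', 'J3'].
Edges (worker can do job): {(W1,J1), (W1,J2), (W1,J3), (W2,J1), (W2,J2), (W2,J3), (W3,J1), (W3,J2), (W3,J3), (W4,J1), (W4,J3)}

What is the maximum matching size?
Maximum matching size = 3

Maximum matching: {(W1,J3), (W3,J2), (W4,J1)}
Size: 3

This assigns 3 workers to 3 distinct jobs.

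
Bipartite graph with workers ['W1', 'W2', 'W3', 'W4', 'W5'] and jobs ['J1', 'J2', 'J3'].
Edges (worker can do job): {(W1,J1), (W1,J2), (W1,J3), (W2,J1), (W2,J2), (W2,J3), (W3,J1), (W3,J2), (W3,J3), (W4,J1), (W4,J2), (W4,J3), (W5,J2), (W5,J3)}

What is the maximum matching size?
Maximum matching size = 3

Maximum matching: {(W3,J2), (W4,J1), (W5,J3)}
Size: 3

This assigns 3 workers to 3 distinct jobs.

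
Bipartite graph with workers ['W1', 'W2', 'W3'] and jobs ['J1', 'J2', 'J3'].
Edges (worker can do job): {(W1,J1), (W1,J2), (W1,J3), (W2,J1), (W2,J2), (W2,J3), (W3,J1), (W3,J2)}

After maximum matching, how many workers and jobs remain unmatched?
Unmatched: 0 workers, 0 jobs

Maximum matching size: 3
Workers: 3 total, 3 matched, 0 unmatched
Jobs: 3 total, 3 matched, 0 unmatched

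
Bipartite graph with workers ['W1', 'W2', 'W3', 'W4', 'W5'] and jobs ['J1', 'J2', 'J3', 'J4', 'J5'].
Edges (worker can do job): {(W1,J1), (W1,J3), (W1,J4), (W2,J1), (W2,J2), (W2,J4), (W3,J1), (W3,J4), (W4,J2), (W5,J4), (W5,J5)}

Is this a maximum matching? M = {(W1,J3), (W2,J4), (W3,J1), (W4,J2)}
No, size 4 is not maximum

Proposed matching has size 4.
Maximum matching size for this graph: 5.

This is NOT maximum - can be improved to size 5.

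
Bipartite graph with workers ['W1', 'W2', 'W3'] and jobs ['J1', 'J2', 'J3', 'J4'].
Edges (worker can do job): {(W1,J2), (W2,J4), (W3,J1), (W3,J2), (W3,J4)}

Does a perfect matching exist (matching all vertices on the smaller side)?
Yes, perfect matching exists (size 3)

Perfect matching: {(W1,J2), (W2,J4), (W3,J1)}
All 3 vertices on the smaller side are matched.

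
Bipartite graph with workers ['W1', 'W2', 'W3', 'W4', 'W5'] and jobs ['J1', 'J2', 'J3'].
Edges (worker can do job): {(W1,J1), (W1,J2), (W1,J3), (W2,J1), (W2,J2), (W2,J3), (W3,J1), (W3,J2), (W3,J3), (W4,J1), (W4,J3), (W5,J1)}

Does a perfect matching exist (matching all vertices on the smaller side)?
Yes, perfect matching exists (size 3)

Perfect matching: {(W3,J2), (W4,J3), (W5,J1)}
All 3 vertices on the smaller side are matched.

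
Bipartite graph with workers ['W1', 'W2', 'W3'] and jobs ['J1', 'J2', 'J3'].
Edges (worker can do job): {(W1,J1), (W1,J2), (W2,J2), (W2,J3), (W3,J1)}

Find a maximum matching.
Matching: {(W1,J2), (W2,J3), (W3,J1)}

Maximum matching (size 3):
  W1 → J2
  W2 → J3
  W3 → J1

Each worker is assigned to at most one job, and each job to at most one worker.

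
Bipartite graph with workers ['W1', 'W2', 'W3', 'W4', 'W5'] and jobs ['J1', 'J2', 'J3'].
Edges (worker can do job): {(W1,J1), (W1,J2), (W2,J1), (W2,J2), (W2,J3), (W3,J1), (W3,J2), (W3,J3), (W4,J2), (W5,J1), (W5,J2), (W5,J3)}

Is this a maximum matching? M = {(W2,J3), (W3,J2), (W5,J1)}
Yes, size 3 is maximum

Proposed matching has size 3.
Maximum matching size for this graph: 3.

This is a maximum matching.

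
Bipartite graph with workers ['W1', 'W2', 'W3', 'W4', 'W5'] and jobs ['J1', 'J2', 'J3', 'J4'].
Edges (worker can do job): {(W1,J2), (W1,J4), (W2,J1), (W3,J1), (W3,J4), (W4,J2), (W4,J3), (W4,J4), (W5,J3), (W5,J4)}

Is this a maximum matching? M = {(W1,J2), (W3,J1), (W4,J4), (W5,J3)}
Yes, size 4 is maximum

Proposed matching has size 4.
Maximum matching size for this graph: 4.

This is a maximum matching.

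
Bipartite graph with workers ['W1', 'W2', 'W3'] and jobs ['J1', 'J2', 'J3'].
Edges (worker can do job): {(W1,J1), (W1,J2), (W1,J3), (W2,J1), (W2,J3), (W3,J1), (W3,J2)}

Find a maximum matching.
Matching: {(W1,J1), (W2,J3), (W3,J2)}

Maximum matching (size 3):
  W1 → J1
  W2 → J3
  W3 → J2

Each worker is assigned to at most one job, and each job to at most one worker.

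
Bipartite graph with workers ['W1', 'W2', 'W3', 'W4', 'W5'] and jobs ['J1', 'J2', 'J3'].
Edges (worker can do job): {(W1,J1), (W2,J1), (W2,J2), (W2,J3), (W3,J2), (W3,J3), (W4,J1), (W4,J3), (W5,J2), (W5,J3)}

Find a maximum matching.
Matching: {(W3,J2), (W4,J1), (W5,J3)}

Maximum matching (size 3):
  W3 → J2
  W4 → J1
  W5 → J3

Each worker is assigned to at most one job, and each job to at most one worker.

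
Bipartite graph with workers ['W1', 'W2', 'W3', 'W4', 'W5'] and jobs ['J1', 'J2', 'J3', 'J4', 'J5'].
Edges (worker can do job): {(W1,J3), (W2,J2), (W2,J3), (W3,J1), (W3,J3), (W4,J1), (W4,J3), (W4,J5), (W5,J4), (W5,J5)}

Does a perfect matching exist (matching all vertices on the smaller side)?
Yes, perfect matching exists (size 5)

Perfect matching: {(W1,J3), (W2,J2), (W3,J1), (W4,J5), (W5,J4)}
All 5 vertices on the smaller side are matched.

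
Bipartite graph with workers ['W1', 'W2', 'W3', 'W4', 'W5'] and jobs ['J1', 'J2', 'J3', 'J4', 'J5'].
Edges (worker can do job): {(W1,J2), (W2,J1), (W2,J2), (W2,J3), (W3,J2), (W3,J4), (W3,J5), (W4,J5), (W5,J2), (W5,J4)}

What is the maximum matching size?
Maximum matching size = 4

Maximum matching: {(W2,J3), (W3,J2), (W4,J5), (W5,J4)}
Size: 4

This assigns 4 workers to 4 distinct jobs.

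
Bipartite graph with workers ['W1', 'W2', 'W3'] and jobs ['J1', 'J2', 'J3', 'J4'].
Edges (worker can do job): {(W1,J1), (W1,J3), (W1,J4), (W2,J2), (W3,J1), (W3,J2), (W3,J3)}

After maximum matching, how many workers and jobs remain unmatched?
Unmatched: 0 workers, 1 jobs

Maximum matching size: 3
Workers: 3 total, 3 matched, 0 unmatched
Jobs: 4 total, 3 matched, 1 unmatched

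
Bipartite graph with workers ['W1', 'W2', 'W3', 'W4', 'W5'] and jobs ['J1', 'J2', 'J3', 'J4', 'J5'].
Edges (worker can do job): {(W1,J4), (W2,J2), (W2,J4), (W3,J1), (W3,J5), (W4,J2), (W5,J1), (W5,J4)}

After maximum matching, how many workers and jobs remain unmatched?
Unmatched: 1 workers, 1 jobs

Maximum matching size: 4
Workers: 5 total, 4 matched, 1 unmatched
Jobs: 5 total, 4 matched, 1 unmatched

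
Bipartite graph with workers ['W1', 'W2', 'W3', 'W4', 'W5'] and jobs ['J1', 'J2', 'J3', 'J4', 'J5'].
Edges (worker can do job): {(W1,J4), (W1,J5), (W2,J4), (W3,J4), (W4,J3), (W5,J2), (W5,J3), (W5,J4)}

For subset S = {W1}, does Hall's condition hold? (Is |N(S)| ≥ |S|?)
Yes: |N(S)| = 2, |S| = 1

Subset S = {W1}
Neighbors N(S) = {J4, J5}

|N(S)| = 2, |S| = 1
Hall's condition: |N(S)| ≥ |S| is satisfied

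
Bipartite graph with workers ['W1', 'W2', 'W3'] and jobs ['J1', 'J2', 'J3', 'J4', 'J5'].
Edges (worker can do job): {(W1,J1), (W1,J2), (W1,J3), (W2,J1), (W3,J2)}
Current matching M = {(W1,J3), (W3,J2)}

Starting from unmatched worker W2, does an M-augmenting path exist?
Yes: W2 → J1

An M-augmenting path alternates non-matching / matching edges, starting and ending at unmatched vertices.
Path: W2 → J1
(J1 is unmatched in M, so the path is augmenting.)
Flipping edges along this path would increase |M| from 2 to 3.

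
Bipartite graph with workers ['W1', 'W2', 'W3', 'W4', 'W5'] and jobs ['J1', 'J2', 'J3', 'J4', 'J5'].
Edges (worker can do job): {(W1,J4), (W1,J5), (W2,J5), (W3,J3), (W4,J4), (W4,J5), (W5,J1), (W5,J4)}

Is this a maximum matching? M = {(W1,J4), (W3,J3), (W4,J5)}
No, size 3 is not maximum

Proposed matching has size 3.
Maximum matching size for this graph: 4.

This is NOT maximum - can be improved to size 4.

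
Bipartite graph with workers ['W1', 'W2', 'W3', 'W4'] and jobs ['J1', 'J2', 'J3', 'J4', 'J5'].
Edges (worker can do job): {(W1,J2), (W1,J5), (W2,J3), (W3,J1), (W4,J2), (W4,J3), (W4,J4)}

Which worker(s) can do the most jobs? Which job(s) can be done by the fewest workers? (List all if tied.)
Most versatile: W4 (3 jobs); Least covered: J1, J4, J5 (1 workers)

Worker degrees (jobs they can do): W1:2, W2:1, W3:1, W4:3
Job degrees (workers who can do it): J1:1, J2:2, J3:2, J4:1, J5:1

Maximum worker degree is 3, achieved by: W4
Minimum job degree is 1, achieved by: J1, J4, J5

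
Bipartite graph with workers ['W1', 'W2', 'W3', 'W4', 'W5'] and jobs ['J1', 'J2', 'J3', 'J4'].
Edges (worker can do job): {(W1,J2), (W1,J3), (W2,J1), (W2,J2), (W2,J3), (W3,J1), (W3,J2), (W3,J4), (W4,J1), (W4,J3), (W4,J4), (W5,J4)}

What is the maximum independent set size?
Maximum independent set = 5

By König's theorem:
- Min vertex cover = Max matching = 4
- Max independent set = Total vertices - Min vertex cover
- Max independent set = 9 - 4 = 5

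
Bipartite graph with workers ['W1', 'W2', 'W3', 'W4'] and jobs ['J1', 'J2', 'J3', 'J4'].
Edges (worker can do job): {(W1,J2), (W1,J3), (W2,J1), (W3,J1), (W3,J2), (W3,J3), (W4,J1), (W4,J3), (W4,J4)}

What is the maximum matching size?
Maximum matching size = 4

Maximum matching: {(W1,J2), (W2,J1), (W3,J3), (W4,J4)}
Size: 4

This assigns 4 workers to 4 distinct jobs.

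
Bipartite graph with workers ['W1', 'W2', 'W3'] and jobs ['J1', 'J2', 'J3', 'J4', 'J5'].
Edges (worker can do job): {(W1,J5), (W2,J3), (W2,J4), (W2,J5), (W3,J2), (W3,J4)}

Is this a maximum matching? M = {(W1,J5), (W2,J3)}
No, size 2 is not maximum

Proposed matching has size 2.
Maximum matching size for this graph: 3.

This is NOT maximum - can be improved to size 3.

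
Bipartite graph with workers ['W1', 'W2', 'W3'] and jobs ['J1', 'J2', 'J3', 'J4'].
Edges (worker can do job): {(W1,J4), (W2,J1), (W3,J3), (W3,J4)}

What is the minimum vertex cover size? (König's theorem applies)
Minimum vertex cover size = 3

By König's theorem: in bipartite graphs,
min vertex cover = max matching = 3

Maximum matching has size 3, so minimum vertex cover also has size 3.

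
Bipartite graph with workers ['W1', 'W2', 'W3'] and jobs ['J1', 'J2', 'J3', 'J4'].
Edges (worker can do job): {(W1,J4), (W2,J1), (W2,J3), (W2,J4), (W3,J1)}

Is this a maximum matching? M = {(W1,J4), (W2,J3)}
No, size 2 is not maximum

Proposed matching has size 2.
Maximum matching size for this graph: 3.

This is NOT maximum - can be improved to size 3.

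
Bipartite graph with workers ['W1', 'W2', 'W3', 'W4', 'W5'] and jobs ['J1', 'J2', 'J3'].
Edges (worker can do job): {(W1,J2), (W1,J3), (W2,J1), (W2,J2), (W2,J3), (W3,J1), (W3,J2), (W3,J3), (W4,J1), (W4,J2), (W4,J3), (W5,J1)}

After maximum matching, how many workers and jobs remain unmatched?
Unmatched: 2 workers, 0 jobs

Maximum matching size: 3
Workers: 5 total, 3 matched, 2 unmatched
Jobs: 3 total, 3 matched, 0 unmatched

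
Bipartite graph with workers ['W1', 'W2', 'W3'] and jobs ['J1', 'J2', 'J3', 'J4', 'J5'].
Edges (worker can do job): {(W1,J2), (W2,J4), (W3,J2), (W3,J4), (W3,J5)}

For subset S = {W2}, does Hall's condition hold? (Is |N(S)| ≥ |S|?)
Yes: |N(S)| = 1, |S| = 1

Subset S = {W2}
Neighbors N(S) = {J4}

|N(S)| = 1, |S| = 1
Hall's condition: |N(S)| ≥ |S| is satisfied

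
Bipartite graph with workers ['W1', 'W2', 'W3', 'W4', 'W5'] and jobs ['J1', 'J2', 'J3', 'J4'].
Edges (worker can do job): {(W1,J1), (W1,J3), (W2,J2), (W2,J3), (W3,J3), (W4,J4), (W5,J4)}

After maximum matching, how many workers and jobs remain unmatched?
Unmatched: 1 workers, 0 jobs

Maximum matching size: 4
Workers: 5 total, 4 matched, 1 unmatched
Jobs: 4 total, 4 matched, 0 unmatched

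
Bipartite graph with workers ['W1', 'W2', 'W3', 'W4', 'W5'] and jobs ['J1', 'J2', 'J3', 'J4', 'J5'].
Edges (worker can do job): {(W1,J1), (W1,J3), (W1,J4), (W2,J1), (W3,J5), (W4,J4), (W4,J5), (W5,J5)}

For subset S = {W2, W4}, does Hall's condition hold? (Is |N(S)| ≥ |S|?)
Yes: |N(S)| = 3, |S| = 2

Subset S = {W2, W4}
Neighbors N(S) = {J1, J4, J5}

|N(S)| = 3, |S| = 2
Hall's condition: |N(S)| ≥ |S| is satisfied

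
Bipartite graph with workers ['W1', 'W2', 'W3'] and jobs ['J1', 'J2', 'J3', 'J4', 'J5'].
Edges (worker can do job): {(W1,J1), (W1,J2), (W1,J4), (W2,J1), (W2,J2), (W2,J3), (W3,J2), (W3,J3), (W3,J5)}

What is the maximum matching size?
Maximum matching size = 3

Maximum matching: {(W1,J2), (W2,J3), (W3,J5)}
Size: 3

This assigns 3 workers to 3 distinct jobs.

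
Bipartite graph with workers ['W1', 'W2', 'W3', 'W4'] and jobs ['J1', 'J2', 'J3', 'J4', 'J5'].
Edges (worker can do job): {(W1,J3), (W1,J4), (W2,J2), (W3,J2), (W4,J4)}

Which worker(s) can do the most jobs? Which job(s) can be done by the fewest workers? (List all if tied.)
Most versatile: W1 (2 jobs); Least covered: J1, J5 (0 workers)

Worker degrees (jobs they can do): W1:2, W2:1, W3:1, W4:1
Job degrees (workers who can do it): J1:0, J2:2, J3:1, J4:2, J5:0

Maximum worker degree is 2, achieved by: W1
Minimum job degree is 0, achieved by: J1, J5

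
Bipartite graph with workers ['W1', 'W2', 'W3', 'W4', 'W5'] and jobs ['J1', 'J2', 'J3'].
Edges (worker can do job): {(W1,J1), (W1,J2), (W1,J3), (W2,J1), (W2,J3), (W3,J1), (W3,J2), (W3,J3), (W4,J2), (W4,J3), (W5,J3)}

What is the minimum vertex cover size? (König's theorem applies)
Minimum vertex cover size = 3

By König's theorem: in bipartite graphs,
min vertex cover = max matching = 3

Maximum matching has size 3, so minimum vertex cover also has size 3.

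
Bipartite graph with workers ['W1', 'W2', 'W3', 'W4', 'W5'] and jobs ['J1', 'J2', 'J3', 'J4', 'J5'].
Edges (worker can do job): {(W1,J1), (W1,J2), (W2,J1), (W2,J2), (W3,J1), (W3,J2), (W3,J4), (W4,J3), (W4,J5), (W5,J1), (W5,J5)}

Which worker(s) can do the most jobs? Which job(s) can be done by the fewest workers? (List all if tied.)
Most versatile: W3 (3 jobs); Least covered: J3, J4 (1 workers)

Worker degrees (jobs they can do): W1:2, W2:2, W3:3, W4:2, W5:2
Job degrees (workers who can do it): J1:4, J2:3, J3:1, J4:1, J5:2

Maximum worker degree is 3, achieved by: W3
Minimum job degree is 1, achieved by: J3, J4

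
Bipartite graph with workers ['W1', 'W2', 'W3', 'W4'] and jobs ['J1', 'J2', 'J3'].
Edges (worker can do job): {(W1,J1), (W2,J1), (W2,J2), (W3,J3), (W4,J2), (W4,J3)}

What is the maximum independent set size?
Maximum independent set = 4

By König's theorem:
- Min vertex cover = Max matching = 3
- Max independent set = Total vertices - Min vertex cover
- Max independent set = 7 - 3 = 4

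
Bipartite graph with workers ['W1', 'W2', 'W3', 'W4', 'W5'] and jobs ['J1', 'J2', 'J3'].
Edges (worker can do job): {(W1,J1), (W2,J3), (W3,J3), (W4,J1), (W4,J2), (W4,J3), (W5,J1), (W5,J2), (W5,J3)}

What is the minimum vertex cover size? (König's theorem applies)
Minimum vertex cover size = 3

By König's theorem: in bipartite graphs,
min vertex cover = max matching = 3

Maximum matching has size 3, so minimum vertex cover also has size 3.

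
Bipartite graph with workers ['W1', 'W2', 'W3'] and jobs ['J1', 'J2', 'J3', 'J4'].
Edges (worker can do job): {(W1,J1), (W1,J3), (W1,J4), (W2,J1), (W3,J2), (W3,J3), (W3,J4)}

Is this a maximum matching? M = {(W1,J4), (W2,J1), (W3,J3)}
Yes, size 3 is maximum

Proposed matching has size 3.
Maximum matching size for this graph: 3.

This is a maximum matching.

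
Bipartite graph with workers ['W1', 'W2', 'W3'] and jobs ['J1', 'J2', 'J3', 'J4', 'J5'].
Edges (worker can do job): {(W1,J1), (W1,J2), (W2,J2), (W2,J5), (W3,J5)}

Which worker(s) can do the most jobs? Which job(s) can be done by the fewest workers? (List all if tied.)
Most versatile: W1, W2 (2 jobs); Least covered: J3, J4 (0 workers)

Worker degrees (jobs they can do): W1:2, W2:2, W3:1
Job degrees (workers who can do it): J1:1, J2:2, J3:0, J4:0, J5:2

Maximum worker degree is 2, achieved by: W1, W2
Minimum job degree is 0, achieved by: J3, J4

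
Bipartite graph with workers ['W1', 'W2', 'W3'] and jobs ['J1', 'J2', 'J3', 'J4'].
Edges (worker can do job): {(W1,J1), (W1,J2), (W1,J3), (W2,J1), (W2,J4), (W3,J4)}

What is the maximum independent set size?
Maximum independent set = 4

By König's theorem:
- Min vertex cover = Max matching = 3
- Max independent set = Total vertices - Min vertex cover
- Max independent set = 7 - 3 = 4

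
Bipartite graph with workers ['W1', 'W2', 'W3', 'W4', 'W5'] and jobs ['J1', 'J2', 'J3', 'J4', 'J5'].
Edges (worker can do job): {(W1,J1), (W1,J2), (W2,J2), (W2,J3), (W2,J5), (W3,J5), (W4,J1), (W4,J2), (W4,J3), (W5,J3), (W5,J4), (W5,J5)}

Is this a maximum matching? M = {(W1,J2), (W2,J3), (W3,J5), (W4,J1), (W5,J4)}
Yes, size 5 is maximum

Proposed matching has size 5.
Maximum matching size for this graph: 5.

This is a maximum matching.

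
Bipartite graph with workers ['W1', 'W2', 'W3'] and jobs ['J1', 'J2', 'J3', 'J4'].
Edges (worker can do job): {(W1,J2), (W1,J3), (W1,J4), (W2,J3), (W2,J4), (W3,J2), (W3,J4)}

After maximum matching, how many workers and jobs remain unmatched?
Unmatched: 0 workers, 1 jobs

Maximum matching size: 3
Workers: 3 total, 3 matched, 0 unmatched
Jobs: 4 total, 3 matched, 1 unmatched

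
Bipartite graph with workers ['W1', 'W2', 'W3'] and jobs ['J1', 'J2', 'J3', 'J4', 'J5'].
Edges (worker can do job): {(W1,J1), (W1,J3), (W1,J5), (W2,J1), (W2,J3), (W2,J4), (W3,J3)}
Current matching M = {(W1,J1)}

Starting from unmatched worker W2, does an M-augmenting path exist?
Yes: W2 → J4

An M-augmenting path alternates non-matching / matching edges, starting and ending at unmatched vertices.
Path: W2 → J4
(J4 is unmatched in M, so the path is augmenting.)
Flipping edges along this path would increase |M| from 1 to 2.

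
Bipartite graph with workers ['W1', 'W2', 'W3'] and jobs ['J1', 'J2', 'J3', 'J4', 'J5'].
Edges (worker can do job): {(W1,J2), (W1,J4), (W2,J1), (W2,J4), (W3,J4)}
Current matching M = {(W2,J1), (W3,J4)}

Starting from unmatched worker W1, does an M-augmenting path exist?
Yes: W1 → J2

An M-augmenting path alternates non-matching / matching edges, starting and ending at unmatched vertices.
Path: W1 → J2
(J2 is unmatched in M, so the path is augmenting.)
Flipping edges along this path would increase |M| from 2 to 3.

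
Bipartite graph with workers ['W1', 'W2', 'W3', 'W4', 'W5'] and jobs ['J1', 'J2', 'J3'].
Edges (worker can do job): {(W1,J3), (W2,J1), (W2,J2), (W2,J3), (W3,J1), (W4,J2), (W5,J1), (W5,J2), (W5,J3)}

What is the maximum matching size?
Maximum matching size = 3

Maximum matching: {(W3,J1), (W4,J2), (W5,J3)}
Size: 3

This assigns 3 workers to 3 distinct jobs.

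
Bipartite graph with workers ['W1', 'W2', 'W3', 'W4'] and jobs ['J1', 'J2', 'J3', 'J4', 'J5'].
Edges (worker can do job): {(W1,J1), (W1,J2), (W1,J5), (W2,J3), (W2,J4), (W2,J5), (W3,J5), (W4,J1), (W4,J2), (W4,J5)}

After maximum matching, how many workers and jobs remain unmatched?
Unmatched: 0 workers, 1 jobs

Maximum matching size: 4
Workers: 4 total, 4 matched, 0 unmatched
Jobs: 5 total, 4 matched, 1 unmatched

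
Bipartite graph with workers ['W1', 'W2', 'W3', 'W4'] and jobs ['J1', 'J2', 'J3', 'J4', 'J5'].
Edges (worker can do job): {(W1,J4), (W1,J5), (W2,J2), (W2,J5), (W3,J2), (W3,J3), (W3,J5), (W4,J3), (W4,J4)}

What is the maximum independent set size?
Maximum independent set = 5

By König's theorem:
- Min vertex cover = Max matching = 4
- Max independent set = Total vertices - Min vertex cover
- Max independent set = 9 - 4 = 5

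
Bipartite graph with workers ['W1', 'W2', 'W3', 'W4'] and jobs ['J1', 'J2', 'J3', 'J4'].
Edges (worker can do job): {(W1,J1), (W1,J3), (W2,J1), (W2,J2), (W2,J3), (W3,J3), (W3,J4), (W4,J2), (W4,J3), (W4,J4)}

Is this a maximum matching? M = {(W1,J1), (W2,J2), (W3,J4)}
No, size 3 is not maximum

Proposed matching has size 3.
Maximum matching size for this graph: 4.

This is NOT maximum - can be improved to size 4.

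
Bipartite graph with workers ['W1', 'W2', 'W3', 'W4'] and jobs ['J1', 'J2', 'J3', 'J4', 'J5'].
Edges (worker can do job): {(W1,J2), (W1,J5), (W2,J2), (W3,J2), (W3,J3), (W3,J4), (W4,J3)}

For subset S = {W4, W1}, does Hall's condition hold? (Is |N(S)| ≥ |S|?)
Yes: |N(S)| = 3, |S| = 2

Subset S = {W4, W1}
Neighbors N(S) = {J2, J3, J5}

|N(S)| = 3, |S| = 2
Hall's condition: |N(S)| ≥ |S| is satisfied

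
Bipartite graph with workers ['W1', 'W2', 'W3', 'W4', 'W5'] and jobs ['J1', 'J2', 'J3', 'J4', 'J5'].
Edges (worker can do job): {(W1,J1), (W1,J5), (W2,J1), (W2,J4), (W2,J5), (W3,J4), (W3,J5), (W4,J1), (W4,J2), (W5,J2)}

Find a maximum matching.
Matching: {(W2,J4), (W3,J5), (W4,J1), (W5,J2)}

Maximum matching (size 4):
  W2 → J4
  W3 → J5
  W4 → J1
  W5 → J2

Each worker is assigned to at most one job, and each job to at most one worker.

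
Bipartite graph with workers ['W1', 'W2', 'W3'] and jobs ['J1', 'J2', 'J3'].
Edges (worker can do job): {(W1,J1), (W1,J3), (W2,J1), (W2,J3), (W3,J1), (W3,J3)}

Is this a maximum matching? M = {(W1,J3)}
No, size 1 is not maximum

Proposed matching has size 1.
Maximum matching size for this graph: 2.

This is NOT maximum - can be improved to size 2.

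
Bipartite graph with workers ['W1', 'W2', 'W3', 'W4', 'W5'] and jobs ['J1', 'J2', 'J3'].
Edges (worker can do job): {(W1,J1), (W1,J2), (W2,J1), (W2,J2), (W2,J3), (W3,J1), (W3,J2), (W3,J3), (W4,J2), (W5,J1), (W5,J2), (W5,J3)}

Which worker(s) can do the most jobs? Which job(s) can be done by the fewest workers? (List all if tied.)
Most versatile: W2, W3, W5 (3 jobs); Least covered: J3 (3 workers)

Worker degrees (jobs they can do): W1:2, W2:3, W3:3, W4:1, W5:3
Job degrees (workers who can do it): J1:4, J2:5, J3:3

Maximum worker degree is 3, achieved by: W2, W3, W5
Minimum job degree is 3, achieved by: J3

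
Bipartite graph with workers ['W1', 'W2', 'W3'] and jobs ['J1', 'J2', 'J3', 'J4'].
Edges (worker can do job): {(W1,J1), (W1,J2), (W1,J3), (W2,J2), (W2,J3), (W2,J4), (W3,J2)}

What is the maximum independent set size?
Maximum independent set = 4

By König's theorem:
- Min vertex cover = Max matching = 3
- Max independent set = Total vertices - Min vertex cover
- Max independent set = 7 - 3 = 4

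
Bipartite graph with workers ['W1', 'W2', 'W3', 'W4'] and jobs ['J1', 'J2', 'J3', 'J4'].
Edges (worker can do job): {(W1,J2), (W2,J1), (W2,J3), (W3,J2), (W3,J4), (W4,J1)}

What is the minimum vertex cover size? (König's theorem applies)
Minimum vertex cover size = 4

By König's theorem: in bipartite graphs,
min vertex cover = max matching = 4

Maximum matching has size 4, so minimum vertex cover also has size 4.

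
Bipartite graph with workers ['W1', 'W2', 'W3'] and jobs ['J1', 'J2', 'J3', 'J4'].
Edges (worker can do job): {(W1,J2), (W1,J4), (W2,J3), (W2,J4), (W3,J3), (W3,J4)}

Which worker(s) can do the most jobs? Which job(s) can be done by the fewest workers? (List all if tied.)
Most versatile: W1, W2, W3 (2 jobs); Least covered: J1 (0 workers)

Worker degrees (jobs they can do): W1:2, W2:2, W3:2
Job degrees (workers who can do it): J1:0, J2:1, J3:2, J4:3

Maximum worker degree is 2, achieved by: W1, W2, W3
Minimum job degree is 0, achieved by: J1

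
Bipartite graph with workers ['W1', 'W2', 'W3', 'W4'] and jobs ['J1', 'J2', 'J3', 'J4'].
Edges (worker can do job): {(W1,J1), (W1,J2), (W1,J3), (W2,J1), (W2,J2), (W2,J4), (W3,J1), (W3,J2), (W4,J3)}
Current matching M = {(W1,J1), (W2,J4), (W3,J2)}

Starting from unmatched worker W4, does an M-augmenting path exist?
Yes: W4 → J3

An M-augmenting path alternates non-matching / matching edges, starting and ending at unmatched vertices.
Path: W4 → J3
(J3 is unmatched in M, so the path is augmenting.)
Flipping edges along this path would increase |M| from 3 to 4.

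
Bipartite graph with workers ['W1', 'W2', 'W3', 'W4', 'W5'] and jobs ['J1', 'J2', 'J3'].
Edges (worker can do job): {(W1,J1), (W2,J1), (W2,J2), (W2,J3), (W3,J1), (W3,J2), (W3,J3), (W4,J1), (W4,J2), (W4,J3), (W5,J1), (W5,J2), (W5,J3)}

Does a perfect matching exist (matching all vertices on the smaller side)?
Yes, perfect matching exists (size 3)

Perfect matching: {(W3,J1), (W4,J2), (W5,J3)}
All 3 vertices on the smaller side are matched.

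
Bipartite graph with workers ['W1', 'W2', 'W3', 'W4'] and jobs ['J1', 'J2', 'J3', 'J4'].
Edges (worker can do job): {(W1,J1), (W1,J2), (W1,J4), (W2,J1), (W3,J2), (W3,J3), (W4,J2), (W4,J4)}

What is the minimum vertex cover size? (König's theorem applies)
Minimum vertex cover size = 4

By König's theorem: in bipartite graphs,
min vertex cover = max matching = 4

Maximum matching has size 4, so minimum vertex cover also has size 4.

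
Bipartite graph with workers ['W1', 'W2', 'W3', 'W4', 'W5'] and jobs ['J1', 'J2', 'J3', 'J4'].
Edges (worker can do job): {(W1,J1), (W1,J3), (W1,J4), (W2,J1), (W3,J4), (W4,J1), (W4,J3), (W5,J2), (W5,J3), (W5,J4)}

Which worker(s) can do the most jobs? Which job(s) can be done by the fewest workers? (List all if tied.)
Most versatile: W1, W5 (3 jobs); Least covered: J2 (1 workers)

Worker degrees (jobs they can do): W1:3, W2:1, W3:1, W4:2, W5:3
Job degrees (workers who can do it): J1:3, J2:1, J3:3, J4:3

Maximum worker degree is 3, achieved by: W1, W5
Minimum job degree is 1, achieved by: J2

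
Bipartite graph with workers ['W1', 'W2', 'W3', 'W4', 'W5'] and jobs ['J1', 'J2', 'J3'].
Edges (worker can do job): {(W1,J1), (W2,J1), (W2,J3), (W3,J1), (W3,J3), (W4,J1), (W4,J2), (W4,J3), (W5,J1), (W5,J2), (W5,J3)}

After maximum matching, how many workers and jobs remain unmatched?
Unmatched: 2 workers, 0 jobs

Maximum matching size: 3
Workers: 5 total, 3 matched, 2 unmatched
Jobs: 3 total, 3 matched, 0 unmatched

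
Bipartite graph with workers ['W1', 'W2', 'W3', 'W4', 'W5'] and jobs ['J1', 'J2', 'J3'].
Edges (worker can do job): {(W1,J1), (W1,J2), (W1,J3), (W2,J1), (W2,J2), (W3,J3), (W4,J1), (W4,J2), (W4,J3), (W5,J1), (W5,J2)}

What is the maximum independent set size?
Maximum independent set = 5

By König's theorem:
- Min vertex cover = Max matching = 3
- Max independent set = Total vertices - Min vertex cover
- Max independent set = 8 - 3 = 5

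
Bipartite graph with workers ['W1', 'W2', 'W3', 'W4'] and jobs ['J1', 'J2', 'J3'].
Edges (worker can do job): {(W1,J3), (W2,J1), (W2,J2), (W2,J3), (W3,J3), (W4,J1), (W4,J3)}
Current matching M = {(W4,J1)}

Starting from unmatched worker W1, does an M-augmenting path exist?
Yes: W1 → J3

An M-augmenting path alternates non-matching / matching edges, starting and ending at unmatched vertices.
Path: W1 → J3
(J3 is unmatched in M, so the path is augmenting.)
Flipping edges along this path would increase |M| from 1 to 2.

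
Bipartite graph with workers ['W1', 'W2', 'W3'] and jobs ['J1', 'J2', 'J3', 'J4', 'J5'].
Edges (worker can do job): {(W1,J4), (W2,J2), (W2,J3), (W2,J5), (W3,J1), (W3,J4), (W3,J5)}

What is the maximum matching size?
Maximum matching size = 3

Maximum matching: {(W1,J4), (W2,J5), (W3,J1)}
Size: 3

This assigns 3 workers to 3 distinct jobs.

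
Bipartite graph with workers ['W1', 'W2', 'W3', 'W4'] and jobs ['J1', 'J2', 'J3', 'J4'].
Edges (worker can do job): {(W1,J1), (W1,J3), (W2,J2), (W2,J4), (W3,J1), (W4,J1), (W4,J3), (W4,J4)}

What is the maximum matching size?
Maximum matching size = 4

Maximum matching: {(W1,J3), (W2,J2), (W3,J1), (W4,J4)}
Size: 4

This assigns 4 workers to 4 distinct jobs.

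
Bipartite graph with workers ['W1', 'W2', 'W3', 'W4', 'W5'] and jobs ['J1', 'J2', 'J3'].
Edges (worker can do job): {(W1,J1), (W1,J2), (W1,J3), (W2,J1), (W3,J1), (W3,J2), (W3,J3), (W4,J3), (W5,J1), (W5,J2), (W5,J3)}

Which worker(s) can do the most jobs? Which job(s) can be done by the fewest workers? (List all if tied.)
Most versatile: W1, W3, W5 (3 jobs); Least covered: J2 (3 workers)

Worker degrees (jobs they can do): W1:3, W2:1, W3:3, W4:1, W5:3
Job degrees (workers who can do it): J1:4, J2:3, J3:4

Maximum worker degree is 3, achieved by: W1, W3, W5
Minimum job degree is 3, achieved by: J2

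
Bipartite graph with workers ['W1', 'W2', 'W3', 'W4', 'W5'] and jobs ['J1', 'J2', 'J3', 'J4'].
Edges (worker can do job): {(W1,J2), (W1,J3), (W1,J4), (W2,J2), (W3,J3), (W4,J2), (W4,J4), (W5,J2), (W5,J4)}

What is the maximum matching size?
Maximum matching size = 3

Maximum matching: {(W3,J3), (W4,J4), (W5,J2)}
Size: 3

This assigns 3 workers to 3 distinct jobs.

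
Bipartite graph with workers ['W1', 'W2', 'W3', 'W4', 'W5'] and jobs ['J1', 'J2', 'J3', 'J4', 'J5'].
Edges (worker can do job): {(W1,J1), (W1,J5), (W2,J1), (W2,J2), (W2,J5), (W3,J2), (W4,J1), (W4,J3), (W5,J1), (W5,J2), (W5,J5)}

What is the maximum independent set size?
Maximum independent set = 6

By König's theorem:
- Min vertex cover = Max matching = 4
- Max independent set = Total vertices - Min vertex cover
- Max independent set = 10 - 4 = 6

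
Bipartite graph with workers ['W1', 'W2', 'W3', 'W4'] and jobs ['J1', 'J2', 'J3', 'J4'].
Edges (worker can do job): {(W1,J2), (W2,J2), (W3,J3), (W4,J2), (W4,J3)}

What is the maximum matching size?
Maximum matching size = 2

Maximum matching: {(W1,J2), (W4,J3)}
Size: 2

This assigns 2 workers to 2 distinct jobs.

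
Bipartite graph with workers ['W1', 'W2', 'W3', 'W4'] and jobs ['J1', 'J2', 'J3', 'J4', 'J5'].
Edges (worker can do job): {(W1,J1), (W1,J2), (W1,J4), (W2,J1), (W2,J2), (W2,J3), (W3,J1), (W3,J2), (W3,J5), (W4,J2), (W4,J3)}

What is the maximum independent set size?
Maximum independent set = 5

By König's theorem:
- Min vertex cover = Max matching = 4
- Max independent set = Total vertices - Min vertex cover
- Max independent set = 9 - 4 = 5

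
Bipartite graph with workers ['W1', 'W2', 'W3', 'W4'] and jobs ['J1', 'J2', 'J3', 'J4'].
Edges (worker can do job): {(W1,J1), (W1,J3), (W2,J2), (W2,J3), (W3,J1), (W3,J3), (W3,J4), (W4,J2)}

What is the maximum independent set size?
Maximum independent set = 4

By König's theorem:
- Min vertex cover = Max matching = 4
- Max independent set = Total vertices - Min vertex cover
- Max independent set = 8 - 4 = 4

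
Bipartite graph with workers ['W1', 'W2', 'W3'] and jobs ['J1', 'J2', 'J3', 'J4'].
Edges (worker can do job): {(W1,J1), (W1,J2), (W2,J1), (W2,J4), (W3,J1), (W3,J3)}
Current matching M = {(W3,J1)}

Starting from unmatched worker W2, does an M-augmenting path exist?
Yes: W2 → J4

An M-augmenting path alternates non-matching / matching edges, starting and ending at unmatched vertices.
Path: W2 → J4
(J4 is unmatched in M, so the path is augmenting.)
Flipping edges along this path would increase |M| from 1 to 2.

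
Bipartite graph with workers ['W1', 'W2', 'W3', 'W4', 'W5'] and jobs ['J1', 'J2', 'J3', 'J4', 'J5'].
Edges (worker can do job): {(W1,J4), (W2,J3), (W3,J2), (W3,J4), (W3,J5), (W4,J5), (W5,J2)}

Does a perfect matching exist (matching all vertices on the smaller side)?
No, maximum matching has size 4 < 5

Maximum matching has size 4, need 5 for perfect matching.
Unmatched workers: ['W4']
Unmatched jobs: ['J1']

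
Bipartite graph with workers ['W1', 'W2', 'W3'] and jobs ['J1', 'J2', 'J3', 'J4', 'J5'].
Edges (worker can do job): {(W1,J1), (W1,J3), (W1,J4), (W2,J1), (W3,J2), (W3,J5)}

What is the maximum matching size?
Maximum matching size = 3

Maximum matching: {(W1,J4), (W2,J1), (W3,J2)}
Size: 3

This assigns 3 workers to 3 distinct jobs.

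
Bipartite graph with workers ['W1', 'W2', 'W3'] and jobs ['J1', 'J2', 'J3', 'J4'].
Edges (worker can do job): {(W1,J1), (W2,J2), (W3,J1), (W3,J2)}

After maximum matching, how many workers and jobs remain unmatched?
Unmatched: 1 workers, 2 jobs

Maximum matching size: 2
Workers: 3 total, 2 matched, 1 unmatched
Jobs: 4 total, 2 matched, 2 unmatched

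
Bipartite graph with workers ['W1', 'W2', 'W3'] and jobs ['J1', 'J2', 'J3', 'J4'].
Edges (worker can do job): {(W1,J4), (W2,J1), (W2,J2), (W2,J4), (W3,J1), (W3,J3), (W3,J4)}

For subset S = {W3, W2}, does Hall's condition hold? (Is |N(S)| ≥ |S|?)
Yes: |N(S)| = 4, |S| = 2

Subset S = {W3, W2}
Neighbors N(S) = {J1, J2, J3, J4}

|N(S)| = 4, |S| = 2
Hall's condition: |N(S)| ≥ |S| is satisfied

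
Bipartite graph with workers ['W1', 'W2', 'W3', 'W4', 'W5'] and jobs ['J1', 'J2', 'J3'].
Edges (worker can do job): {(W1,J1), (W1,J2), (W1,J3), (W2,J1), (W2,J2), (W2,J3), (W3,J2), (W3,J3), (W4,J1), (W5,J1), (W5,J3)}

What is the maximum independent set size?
Maximum independent set = 5

By König's theorem:
- Min vertex cover = Max matching = 3
- Max independent set = Total vertices - Min vertex cover
- Max independent set = 8 - 3 = 5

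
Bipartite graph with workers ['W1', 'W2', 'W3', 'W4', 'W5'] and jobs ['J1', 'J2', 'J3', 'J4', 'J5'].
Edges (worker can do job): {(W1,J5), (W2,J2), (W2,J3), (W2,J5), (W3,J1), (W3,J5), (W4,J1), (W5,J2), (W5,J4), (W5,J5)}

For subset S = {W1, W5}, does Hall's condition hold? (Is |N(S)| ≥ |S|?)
Yes: |N(S)| = 3, |S| = 2

Subset S = {W1, W5}
Neighbors N(S) = {J2, J4, J5}

|N(S)| = 3, |S| = 2
Hall's condition: |N(S)| ≥ |S| is satisfied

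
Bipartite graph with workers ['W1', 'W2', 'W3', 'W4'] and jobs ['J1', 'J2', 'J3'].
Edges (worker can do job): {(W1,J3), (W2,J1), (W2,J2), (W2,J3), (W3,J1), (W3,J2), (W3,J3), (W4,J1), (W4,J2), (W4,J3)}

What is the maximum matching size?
Maximum matching size = 3

Maximum matching: {(W2,J1), (W3,J2), (W4,J3)}
Size: 3

This assigns 3 workers to 3 distinct jobs.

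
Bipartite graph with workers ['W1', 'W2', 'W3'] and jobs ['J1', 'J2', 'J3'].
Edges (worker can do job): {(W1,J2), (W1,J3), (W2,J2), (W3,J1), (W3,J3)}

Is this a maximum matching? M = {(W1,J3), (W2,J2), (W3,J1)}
Yes, size 3 is maximum

Proposed matching has size 3.
Maximum matching size for this graph: 3.

This is a maximum matching.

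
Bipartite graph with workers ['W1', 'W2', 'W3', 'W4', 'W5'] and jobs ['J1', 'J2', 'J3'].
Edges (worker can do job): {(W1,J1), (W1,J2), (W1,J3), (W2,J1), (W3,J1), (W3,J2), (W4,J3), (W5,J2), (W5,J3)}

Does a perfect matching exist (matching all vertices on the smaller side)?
Yes, perfect matching exists (size 3)

Perfect matching: {(W1,J1), (W3,J2), (W5,J3)}
All 3 vertices on the smaller side are matched.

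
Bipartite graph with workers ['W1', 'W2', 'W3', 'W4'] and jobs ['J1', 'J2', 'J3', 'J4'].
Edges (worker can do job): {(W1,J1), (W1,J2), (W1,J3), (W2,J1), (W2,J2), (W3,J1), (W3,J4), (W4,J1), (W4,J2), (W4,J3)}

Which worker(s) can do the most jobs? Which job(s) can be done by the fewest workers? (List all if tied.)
Most versatile: W1, W4 (3 jobs); Least covered: J4 (1 workers)

Worker degrees (jobs they can do): W1:3, W2:2, W3:2, W4:3
Job degrees (workers who can do it): J1:4, J2:3, J3:2, J4:1

Maximum worker degree is 3, achieved by: W1, W4
Minimum job degree is 1, achieved by: J4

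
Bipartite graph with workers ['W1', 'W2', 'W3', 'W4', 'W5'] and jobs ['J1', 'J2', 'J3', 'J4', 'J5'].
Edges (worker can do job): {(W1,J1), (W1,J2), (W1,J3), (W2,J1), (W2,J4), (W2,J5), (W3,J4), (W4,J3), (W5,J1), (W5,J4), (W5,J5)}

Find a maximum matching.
Matching: {(W1,J2), (W2,J1), (W3,J4), (W4,J3), (W5,J5)}

Maximum matching (size 5):
  W1 → J2
  W2 → J1
  W3 → J4
  W4 → J3
  W5 → J5

Each worker is assigned to at most one job, and each job to at most one worker.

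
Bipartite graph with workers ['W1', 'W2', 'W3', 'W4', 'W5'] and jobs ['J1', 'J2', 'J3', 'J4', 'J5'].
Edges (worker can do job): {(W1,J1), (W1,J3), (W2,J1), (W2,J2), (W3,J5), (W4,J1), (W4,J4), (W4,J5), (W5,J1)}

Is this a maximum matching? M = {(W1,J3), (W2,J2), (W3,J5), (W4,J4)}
No, size 4 is not maximum

Proposed matching has size 4.
Maximum matching size for this graph: 5.

This is NOT maximum - can be improved to size 5.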